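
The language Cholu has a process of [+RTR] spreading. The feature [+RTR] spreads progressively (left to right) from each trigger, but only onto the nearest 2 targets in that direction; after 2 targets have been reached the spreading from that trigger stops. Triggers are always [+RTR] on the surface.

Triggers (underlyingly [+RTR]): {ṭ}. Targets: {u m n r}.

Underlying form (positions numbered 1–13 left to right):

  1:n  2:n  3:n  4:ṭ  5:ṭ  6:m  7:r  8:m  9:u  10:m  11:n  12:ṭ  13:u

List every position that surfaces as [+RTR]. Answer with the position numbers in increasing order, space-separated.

4 5 6 7 12 13

From /ṭ/ at 4 rightward: 5 /ṭ/ is itself a trigger — this domain ends here.
From /ṭ/ at 5 rightward: 6 /m/ → [+RTR]; 7 /r/ → [+RTR]; bound reached.
From /ṭ/ at 12 rightward: 13 /u/ → [+RTR]; word edge.
Targets with no active source: positions 1 2 3 8 9 10 11 stay [-emphatic].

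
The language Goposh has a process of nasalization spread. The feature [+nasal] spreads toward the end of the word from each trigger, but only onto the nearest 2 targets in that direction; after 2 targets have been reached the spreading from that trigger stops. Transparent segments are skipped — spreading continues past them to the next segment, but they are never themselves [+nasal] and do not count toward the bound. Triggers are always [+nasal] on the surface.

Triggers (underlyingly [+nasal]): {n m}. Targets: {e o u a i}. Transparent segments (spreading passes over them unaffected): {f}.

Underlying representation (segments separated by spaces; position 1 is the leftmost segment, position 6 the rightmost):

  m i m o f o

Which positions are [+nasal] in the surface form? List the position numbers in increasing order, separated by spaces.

From /m/ at 1 rightward: 2 /i/ → [+nasal]; 3 /m/ is itself a trigger — this domain ends here.
From /m/ at 3 rightward: 4 /o/ → [+nasal]; 5 /f/ transparent; 6 /o/ → [+nasal]; bound reached.

1 2 3 4 6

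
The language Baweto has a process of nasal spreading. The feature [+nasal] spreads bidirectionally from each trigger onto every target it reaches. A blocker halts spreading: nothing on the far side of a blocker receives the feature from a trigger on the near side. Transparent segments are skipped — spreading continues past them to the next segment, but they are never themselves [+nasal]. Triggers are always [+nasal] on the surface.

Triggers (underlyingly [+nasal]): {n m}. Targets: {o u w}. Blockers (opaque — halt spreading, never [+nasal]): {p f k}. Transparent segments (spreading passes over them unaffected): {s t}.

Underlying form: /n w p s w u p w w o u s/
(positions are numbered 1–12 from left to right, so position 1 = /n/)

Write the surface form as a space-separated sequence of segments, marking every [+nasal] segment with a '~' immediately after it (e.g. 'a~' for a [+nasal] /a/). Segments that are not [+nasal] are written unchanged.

n~ w~ p s w u p w w o u s

From /n/ at 1 rightward: 2 /w/ → [+nasal]; 3 /p/ blocks.
From /n/ at 1 leftward: word edge.
Targets with no active source: positions 5 6 8 9 10 11 stay [-nasal].
[+nasal] positions on the surface: 1 2.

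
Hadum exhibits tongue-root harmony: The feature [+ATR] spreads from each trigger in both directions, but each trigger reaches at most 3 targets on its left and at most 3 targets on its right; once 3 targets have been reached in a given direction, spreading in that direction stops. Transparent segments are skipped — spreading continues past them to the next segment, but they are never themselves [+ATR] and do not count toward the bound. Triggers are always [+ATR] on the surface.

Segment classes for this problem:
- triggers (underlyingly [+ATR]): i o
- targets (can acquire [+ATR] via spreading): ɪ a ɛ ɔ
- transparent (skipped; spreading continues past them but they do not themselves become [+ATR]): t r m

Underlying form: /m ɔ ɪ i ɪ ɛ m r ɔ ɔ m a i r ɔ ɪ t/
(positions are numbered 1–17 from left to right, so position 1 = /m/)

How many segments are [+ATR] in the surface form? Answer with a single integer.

11

From /i/ at 4 rightward: 5 /ɪ/ → [+ATR]; 6 /ɛ/ → [+ATR]; 7 /m/ transparent; 8 /r/ transparent; 9 /ɔ/ → [+ATR]; bound reached.
From /i/ at 4 leftward: 3 /ɪ/ → [+ATR]; 2 /ɔ/ → [+ATR]; 1 /m/ transparent; word edge.
From /i/ at 13 rightward: 14 /r/ transparent; 15 /ɔ/ → [+ATR]; 16 /ɪ/ → [+ATR]; 17 /t/ transparent; word edge.
From /i/ at 13 leftward: 12 /a/ → [+ATR]; 11 /m/ transparent; 10 /ɔ/ → [+ATR]; 9 /ɔ/ → [+ATR]; bound reached.
[+ATR] positions on the surface: 2 3 4 5 6 9 10 12 13 15 16.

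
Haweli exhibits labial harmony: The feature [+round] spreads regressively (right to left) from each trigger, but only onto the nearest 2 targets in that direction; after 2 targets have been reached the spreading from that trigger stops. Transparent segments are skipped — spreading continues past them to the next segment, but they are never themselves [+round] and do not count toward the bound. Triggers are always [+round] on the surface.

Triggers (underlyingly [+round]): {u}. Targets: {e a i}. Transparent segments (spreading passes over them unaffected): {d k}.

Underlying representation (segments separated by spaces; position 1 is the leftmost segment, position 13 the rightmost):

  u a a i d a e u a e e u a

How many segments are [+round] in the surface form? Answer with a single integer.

7

From /u/ at 1 leftward: word edge.
From /u/ at 8 leftward: 7 /e/ → [+round]; 6 /a/ → [+round]; bound reached.
From /u/ at 12 leftward: 11 /e/ → [+round]; 10 /e/ → [+round]; bound reached.
Targets with no active source: positions 2 3 4 9 13 stay [-round].
[+round] positions on the surface: 1 6 7 8 10 11 12.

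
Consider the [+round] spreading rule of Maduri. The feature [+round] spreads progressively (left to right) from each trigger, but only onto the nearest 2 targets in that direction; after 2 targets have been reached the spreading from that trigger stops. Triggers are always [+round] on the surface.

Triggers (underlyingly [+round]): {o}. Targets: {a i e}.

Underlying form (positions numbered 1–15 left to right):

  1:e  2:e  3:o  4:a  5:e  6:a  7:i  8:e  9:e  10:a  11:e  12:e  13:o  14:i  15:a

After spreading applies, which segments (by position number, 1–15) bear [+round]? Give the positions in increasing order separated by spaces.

From /o/ at 3 rightward: 4 /a/ → [+round]; 5 /e/ → [+round]; bound reached.
From /o/ at 13 rightward: 14 /i/ → [+round]; 15 /a/ → [+round]; bound reached.
Targets with no active source: positions 1 2 6 7 8 9 10 11 12 stay [-round].

3 4 5 13 14 15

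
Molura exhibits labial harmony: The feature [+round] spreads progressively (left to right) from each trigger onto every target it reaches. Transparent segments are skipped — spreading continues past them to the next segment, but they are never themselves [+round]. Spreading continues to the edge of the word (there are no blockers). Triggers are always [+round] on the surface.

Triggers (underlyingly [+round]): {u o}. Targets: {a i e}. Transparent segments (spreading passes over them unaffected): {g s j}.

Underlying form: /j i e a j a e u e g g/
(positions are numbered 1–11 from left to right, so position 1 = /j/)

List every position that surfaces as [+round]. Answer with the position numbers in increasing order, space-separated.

From /u/ at 8 rightward: 9 /e/ → [+round]; 10 /g/ transparent; 11 /g/ transparent; word edge.
Targets with no active source: positions 2 3 4 6 7 stay [-round].

8 9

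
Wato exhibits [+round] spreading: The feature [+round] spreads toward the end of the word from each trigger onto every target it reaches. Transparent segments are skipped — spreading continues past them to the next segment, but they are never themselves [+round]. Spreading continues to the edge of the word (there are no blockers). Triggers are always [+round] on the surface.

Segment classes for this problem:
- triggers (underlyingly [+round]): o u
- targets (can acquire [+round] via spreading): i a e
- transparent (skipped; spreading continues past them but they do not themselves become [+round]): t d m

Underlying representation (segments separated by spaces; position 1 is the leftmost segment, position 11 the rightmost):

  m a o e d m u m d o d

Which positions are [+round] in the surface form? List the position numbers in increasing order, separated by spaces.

3 4 7 10

From /o/ at 3 rightward: 4 /e/ → [+round]; 5 /d/ transparent; 6 /m/ transparent; 7 /u/ is itself a trigger — this domain ends here.
From /u/ at 7 rightward: 8 /m/ transparent; 9 /d/ transparent; 10 /o/ is itself a trigger — this domain ends here.
From /o/ at 10 rightward: 11 /d/ transparent; word edge.
Target with no active source: position 2 stays [-round].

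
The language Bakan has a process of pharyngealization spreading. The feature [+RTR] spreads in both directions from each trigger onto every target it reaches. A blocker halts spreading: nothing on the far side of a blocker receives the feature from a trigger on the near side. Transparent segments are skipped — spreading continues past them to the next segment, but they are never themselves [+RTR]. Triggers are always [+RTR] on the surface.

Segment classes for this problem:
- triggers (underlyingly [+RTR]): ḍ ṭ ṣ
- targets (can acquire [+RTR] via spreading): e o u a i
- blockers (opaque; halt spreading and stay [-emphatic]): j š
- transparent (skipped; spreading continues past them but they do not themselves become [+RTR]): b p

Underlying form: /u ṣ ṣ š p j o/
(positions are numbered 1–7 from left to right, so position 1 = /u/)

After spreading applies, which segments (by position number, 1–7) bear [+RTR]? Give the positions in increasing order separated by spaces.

1 2 3

From /ṣ/ at 2 rightward: 3 /ṣ/ is itself a trigger — this domain ends here.
From /ṣ/ at 2 leftward: 1 /u/ → [+RTR]; word edge.
From /ṣ/ at 3 rightward: 4 /š/ blocks.
From /ṣ/ at 3 leftward: 2 /ṣ/ is itself a trigger — this domain ends here.
Target with no active source: position 7 stays [-emphatic].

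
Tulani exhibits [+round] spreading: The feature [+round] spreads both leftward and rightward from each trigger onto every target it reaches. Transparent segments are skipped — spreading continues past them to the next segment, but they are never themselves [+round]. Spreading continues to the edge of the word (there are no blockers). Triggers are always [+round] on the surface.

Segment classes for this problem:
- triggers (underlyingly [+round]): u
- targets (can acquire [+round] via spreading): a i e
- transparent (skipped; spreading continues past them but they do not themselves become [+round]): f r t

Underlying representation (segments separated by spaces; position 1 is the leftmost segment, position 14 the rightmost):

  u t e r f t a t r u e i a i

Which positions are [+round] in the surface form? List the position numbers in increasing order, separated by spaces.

From /u/ at 1 rightward: 2 /t/ transparent; 3 /e/ → [+round]; 4 /r/ transparent; 5 /f/ transparent; 6 /t/ transparent; 7 /a/ → [+round]; 8 /t/ transparent; 9 /r/ transparent; 10 /u/ is itself a trigger — this domain ends here.
From /u/ at 1 leftward: word edge.
From /u/ at 10 rightward: 11 /e/ → [+round]; 12 /i/ → [+round]; 13 /a/ → [+round]; 14 /i/ → [+round]; word edge.
From /u/ at 10 leftward: 9 /r/ transparent; 8 /t/ transparent; 7 /a/ → [+round]; 6 /t/ transparent; 5 /f/ transparent; 4 /r/ transparent; 3 /e/ → [+round]; 2 /t/ transparent; 1 /u/ is itself a trigger — this domain ends here.

1 3 7 10 11 12 13 14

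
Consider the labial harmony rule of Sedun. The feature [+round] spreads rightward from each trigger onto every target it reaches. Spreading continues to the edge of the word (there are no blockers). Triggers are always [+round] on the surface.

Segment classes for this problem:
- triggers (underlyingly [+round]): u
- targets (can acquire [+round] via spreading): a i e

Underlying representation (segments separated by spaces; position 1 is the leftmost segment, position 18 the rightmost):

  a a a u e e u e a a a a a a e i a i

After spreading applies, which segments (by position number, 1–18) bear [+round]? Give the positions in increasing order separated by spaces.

From /u/ at 4 rightward: 5 /e/ → [+round]; 6 /e/ → [+round]; 7 /u/ is itself a trigger — this domain ends here.
From /u/ at 7 rightward: 8 /e/ → [+round]; 9 /a/ → [+round]; 10 /a/ → [+round]; 11 /a/ → [+round]; 12 /a/ → [+round]; 13 /a/ → [+round]; 14 /a/ → [+round]; 15 /e/ → [+round]; 16 /i/ → [+round]; 17 /a/ → [+round]; 18 /i/ → [+round]; word edge.
Targets with no active source: positions 1 2 3 stay [-round].

4 5 6 7 8 9 10 11 12 13 14 15 16 17 18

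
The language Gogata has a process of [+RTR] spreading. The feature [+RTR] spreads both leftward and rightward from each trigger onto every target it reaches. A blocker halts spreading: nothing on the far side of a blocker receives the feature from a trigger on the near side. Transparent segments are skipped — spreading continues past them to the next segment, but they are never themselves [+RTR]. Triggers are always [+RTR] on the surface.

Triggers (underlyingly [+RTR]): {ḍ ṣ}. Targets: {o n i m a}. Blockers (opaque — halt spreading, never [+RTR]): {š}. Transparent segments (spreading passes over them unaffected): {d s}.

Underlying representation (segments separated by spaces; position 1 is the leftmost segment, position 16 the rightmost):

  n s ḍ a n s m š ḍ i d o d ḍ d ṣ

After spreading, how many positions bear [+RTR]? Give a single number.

10

From /ḍ/ at 3 rightward: 4 /a/ → [+RTR]; 5 /n/ → [+RTR]; 6 /s/ transparent; 7 /m/ → [+RTR]; 8 /š/ blocks.
From /ḍ/ at 3 leftward: 2 /s/ transparent; 1 /n/ → [+RTR]; word edge.
From /ḍ/ at 9 rightward: 10 /i/ → [+RTR]; 11 /d/ transparent; 12 /o/ → [+RTR]; 13 /d/ transparent; 14 /ḍ/ is itself a trigger — this domain ends here.
From /ḍ/ at 9 leftward: 8 /š/ blocks.
From /ḍ/ at 14 rightward: 15 /d/ transparent; 16 /ṣ/ is itself a trigger — this domain ends here.
From /ḍ/ at 14 leftward: 13 /d/ transparent; 12 /o/ → [+RTR]; 11 /d/ transparent; 10 /i/ → [+RTR]; 9 /ḍ/ is itself a trigger — this domain ends here.
From /ṣ/ at 16 rightward: word edge.
From /ṣ/ at 16 leftward: 15 /d/ transparent; 14 /ḍ/ is itself a trigger — this domain ends here.
[+RTR] positions on the surface: 1 3 4 5 7 9 10 12 14 16.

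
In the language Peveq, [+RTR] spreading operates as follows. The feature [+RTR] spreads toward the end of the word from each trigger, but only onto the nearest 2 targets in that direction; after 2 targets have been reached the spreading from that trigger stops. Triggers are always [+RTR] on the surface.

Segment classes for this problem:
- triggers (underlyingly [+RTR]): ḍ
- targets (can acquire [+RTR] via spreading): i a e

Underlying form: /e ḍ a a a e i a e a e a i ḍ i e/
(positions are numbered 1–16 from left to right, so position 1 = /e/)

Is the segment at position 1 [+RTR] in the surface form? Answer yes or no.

From /ḍ/ at 2 rightward: 3 /a/ → [+RTR]; 4 /a/ → [+RTR]; bound reached.
From /ḍ/ at 14 rightward: 15 /i/ → [+RTR]; 16 /e/ → [+RTR]; bound reached.
Targets with no active source: positions 1 5 6 7 8 9 10 11 12 13 stay [-emphatic].
[+RTR] positions on the surface: 2 3 4 14 15 16.

no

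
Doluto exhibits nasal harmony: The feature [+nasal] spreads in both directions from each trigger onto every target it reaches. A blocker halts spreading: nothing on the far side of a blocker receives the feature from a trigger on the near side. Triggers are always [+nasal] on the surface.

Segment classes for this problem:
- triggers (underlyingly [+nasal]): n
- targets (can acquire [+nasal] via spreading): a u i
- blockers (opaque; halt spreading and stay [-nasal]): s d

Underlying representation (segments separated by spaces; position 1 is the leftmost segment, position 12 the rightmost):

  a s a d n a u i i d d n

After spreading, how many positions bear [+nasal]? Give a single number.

From /n/ at 5 rightward: 6 /a/ → [+nasal]; 7 /u/ → [+nasal]; 8 /i/ → [+nasal]; 9 /i/ → [+nasal]; 10 /d/ blocks.
From /n/ at 5 leftward: 4 /d/ blocks.
From /n/ at 12 rightward: word edge.
From /n/ at 12 leftward: 11 /d/ blocks.
Targets with no active source: positions 1 3 stay [-nasal].
[+nasal] positions on the surface: 5 6 7 8 9 12.

6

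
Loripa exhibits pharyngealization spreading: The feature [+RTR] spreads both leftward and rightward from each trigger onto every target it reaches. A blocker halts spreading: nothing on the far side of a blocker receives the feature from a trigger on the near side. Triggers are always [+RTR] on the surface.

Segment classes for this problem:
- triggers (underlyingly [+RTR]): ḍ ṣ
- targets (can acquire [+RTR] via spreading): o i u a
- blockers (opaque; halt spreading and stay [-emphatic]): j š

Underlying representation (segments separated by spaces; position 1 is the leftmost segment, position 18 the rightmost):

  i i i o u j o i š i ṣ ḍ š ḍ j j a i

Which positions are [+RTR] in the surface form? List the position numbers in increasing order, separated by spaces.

From /ṣ/ at 11 rightward: 12 /ḍ/ is itself a trigger — this domain ends here.
From /ṣ/ at 11 leftward: 10 /i/ → [+RTR]; 9 /š/ blocks.
From /ḍ/ at 12 rightward: 13 /š/ blocks.
From /ḍ/ at 12 leftward: 11 /ṣ/ is itself a trigger — this domain ends here.
From /ḍ/ at 14 rightward: 15 /j/ blocks.
From /ḍ/ at 14 leftward: 13 /š/ blocks.
Targets with no active source: positions 1 2 3 4 5 7 8 17 18 stay [-emphatic].

10 11 12 14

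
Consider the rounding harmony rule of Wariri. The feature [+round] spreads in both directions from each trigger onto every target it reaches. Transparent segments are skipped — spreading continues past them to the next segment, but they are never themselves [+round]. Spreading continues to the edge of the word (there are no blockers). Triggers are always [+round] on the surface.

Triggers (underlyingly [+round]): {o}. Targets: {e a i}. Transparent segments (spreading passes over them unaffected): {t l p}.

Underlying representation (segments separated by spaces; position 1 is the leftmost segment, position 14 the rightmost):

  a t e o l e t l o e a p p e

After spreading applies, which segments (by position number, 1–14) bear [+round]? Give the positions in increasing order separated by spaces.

1 3 4 6 9 10 11 14

From /o/ at 4 rightward: 5 /l/ transparent; 6 /e/ → [+round]; 7 /t/ transparent; 8 /l/ transparent; 9 /o/ is itself a trigger — this domain ends here.
From /o/ at 4 leftward: 3 /e/ → [+round]; 2 /t/ transparent; 1 /a/ → [+round]; word edge.
From /o/ at 9 rightward: 10 /e/ → [+round]; 11 /a/ → [+round]; 12 /p/ transparent; 13 /p/ transparent; 14 /e/ → [+round]; word edge.
From /o/ at 9 leftward: 8 /l/ transparent; 7 /t/ transparent; 6 /e/ → [+round]; 5 /l/ transparent; 4 /o/ is itself a trigger — this domain ends here.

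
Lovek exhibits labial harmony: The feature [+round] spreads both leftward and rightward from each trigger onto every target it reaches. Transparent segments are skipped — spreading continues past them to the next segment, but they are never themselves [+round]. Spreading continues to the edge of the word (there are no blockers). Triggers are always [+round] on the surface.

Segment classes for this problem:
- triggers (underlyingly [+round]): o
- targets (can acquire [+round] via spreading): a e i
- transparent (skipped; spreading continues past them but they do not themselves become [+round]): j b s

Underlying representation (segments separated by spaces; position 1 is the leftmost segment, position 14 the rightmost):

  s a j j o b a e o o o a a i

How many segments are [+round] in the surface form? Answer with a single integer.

10

From /o/ at 5 rightward: 6 /b/ transparent; 7 /a/ → [+round]; 8 /e/ → [+round]; 9 /o/ is itself a trigger — this domain ends here.
From /o/ at 5 leftward: 4 /j/ transparent; 3 /j/ transparent; 2 /a/ → [+round]; 1 /s/ transparent; word edge.
From /o/ at 9 rightward: 10 /o/ is itself a trigger — this domain ends here.
From /o/ at 9 leftward: 8 /e/ → [+round]; 7 /a/ → [+round]; 6 /b/ transparent; 5 /o/ is itself a trigger — this domain ends here.
From /o/ at 10 rightward: 11 /o/ is itself a trigger — this domain ends here.
From /o/ at 10 leftward: 9 /o/ is itself a trigger — this domain ends here.
From /o/ at 11 rightward: 12 /a/ → [+round]; 13 /a/ → [+round]; 14 /i/ → [+round]; word edge.
From /o/ at 11 leftward: 10 /o/ is itself a trigger — this domain ends here.
[+round] positions on the surface: 2 5 7 8 9 10 11 12 13 14.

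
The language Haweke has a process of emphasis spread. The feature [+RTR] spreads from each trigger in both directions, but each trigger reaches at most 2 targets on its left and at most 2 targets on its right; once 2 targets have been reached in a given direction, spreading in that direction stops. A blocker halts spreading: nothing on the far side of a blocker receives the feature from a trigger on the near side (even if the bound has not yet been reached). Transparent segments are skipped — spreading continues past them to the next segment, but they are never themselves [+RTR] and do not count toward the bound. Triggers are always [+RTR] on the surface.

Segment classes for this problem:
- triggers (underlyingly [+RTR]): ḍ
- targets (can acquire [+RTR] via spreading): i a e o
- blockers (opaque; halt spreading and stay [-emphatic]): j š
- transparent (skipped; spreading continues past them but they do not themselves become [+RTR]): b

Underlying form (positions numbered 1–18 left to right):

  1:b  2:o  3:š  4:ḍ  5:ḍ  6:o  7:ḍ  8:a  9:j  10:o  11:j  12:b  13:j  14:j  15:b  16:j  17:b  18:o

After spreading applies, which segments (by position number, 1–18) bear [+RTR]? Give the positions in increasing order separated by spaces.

4 5 6 7 8

From /ḍ/ at 4 rightward: 5 /ḍ/ is itself a trigger — this domain ends here.
From /ḍ/ at 4 leftward: 3 /š/ blocks.
From /ḍ/ at 5 rightward: 6 /o/ → [+RTR]; 7 /ḍ/ is itself a trigger — this domain ends here.
From /ḍ/ at 5 leftward: 4 /ḍ/ is itself a trigger — this domain ends here.
From /ḍ/ at 7 rightward: 8 /a/ → [+RTR]; 9 /j/ blocks.
From /ḍ/ at 7 leftward: 6 /o/ → [+RTR]; 5 /ḍ/ is itself a trigger — this domain ends here.
Targets with no active source: positions 2 10 18 stay [-emphatic].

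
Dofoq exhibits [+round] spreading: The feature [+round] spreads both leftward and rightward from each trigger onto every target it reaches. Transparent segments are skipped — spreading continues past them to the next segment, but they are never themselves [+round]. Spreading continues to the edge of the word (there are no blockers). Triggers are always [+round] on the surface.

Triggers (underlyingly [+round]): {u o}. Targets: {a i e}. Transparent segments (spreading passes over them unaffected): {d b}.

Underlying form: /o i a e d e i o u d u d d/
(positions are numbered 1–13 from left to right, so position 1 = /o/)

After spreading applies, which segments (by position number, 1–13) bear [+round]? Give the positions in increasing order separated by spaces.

From /o/ at 1 rightward: 2 /i/ → [+round]; 3 /a/ → [+round]; 4 /e/ → [+round]; 5 /d/ transparent; 6 /e/ → [+round]; 7 /i/ → [+round]; 8 /o/ is itself a trigger — this domain ends here.
From /o/ at 1 leftward: word edge.
From /o/ at 8 rightward: 9 /u/ is itself a trigger — this domain ends here.
From /o/ at 8 leftward: 7 /i/ → [+round]; 6 /e/ → [+round]; 5 /d/ transparent; 4 /e/ → [+round]; 3 /a/ → [+round]; 2 /i/ → [+round]; 1 /o/ is itself a trigger — this domain ends here.
From /u/ at 9 rightward: 10 /d/ transparent; 11 /u/ is itself a trigger — this domain ends here.
From /u/ at 9 leftward: 8 /o/ is itself a trigger — this domain ends here.
From /u/ at 11 rightward: 12 /d/ transparent; 13 /d/ transparent; word edge.
From /u/ at 11 leftward: 10 /d/ transparent; 9 /u/ is itself a trigger — this domain ends here.

1 2 3 4 6 7 8 9 11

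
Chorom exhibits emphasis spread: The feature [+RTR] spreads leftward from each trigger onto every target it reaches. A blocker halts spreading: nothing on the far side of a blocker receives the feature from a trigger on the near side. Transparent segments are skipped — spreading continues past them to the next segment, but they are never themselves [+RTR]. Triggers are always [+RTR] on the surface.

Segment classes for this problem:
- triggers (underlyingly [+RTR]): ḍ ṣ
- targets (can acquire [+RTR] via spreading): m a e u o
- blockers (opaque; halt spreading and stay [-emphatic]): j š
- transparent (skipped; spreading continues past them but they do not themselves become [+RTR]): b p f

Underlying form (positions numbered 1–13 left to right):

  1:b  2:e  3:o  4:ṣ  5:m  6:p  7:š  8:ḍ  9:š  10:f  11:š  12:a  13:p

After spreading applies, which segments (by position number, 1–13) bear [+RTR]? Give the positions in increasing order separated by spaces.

2 3 4 8

From /ṣ/ at 4 leftward: 3 /o/ → [+RTR]; 2 /e/ → [+RTR]; 1 /b/ transparent; word edge.
From /ḍ/ at 8 leftward: 7 /š/ blocks.
Targets with no active source: positions 5 12 stay [-emphatic].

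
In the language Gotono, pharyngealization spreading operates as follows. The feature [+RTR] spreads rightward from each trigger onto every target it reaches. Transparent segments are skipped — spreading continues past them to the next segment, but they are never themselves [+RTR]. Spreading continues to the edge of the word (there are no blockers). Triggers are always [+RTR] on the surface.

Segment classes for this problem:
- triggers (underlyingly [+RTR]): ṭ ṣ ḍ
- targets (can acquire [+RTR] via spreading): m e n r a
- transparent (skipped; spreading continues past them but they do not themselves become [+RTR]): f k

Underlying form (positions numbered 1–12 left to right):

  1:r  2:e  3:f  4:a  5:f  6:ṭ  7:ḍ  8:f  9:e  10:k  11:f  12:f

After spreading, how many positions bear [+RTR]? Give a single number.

3

From /ṭ/ at 6 rightward: 7 /ḍ/ is itself a trigger — this domain ends here.
From /ḍ/ at 7 rightward: 8 /f/ transparent; 9 /e/ → [+RTR]; 10 /k/ transparent; 11 /f/ transparent; 12 /f/ transparent; word edge.
Targets with no active source: positions 1 2 4 stay [-emphatic].
[+RTR] positions on the surface: 6 7 9.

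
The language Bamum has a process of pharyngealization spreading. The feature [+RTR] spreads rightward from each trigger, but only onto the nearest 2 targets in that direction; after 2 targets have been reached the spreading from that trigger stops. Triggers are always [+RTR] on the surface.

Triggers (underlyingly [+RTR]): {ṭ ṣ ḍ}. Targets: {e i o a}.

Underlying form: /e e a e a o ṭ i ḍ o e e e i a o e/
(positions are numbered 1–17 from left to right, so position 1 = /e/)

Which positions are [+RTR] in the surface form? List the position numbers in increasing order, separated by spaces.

7 8 9 10 11

From /ṭ/ at 7 rightward: 8 /i/ → [+RTR]; 9 /ḍ/ is itself a trigger — this domain ends here.
From /ḍ/ at 9 rightward: 10 /o/ → [+RTR]; 11 /e/ → [+RTR]; bound reached.
Targets with no active source: positions 1 2 3 4 5 6 12 13 14 15 16 17 stay [-emphatic].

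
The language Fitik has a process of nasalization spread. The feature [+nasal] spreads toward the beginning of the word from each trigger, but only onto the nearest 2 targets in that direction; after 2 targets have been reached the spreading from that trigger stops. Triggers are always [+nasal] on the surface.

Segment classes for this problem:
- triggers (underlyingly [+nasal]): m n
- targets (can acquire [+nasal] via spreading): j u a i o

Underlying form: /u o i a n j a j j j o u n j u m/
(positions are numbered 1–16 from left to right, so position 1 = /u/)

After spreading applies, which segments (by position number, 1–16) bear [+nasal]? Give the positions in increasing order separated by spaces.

3 4 5 11 12 13 14 15 16

From /n/ at 5 leftward: 4 /a/ → [+nasal]; 3 /i/ → [+nasal]; bound reached.
From /n/ at 13 leftward: 12 /u/ → [+nasal]; 11 /o/ → [+nasal]; bound reached.
From /m/ at 16 leftward: 15 /u/ → [+nasal]; 14 /j/ → [+nasal]; bound reached.
Targets with no active source: positions 1 2 6 7 8 9 10 stay [-nasal].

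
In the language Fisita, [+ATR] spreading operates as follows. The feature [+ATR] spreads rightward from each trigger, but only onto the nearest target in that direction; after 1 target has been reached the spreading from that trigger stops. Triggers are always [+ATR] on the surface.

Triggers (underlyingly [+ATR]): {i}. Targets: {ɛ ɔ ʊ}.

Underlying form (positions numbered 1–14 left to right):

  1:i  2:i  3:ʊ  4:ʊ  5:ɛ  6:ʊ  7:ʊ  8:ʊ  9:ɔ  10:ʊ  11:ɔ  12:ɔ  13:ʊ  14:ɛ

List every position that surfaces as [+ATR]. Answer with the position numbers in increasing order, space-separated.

From /i/ at 1 rightward: 2 /i/ is itself a trigger — this domain ends here.
From /i/ at 2 rightward: 3 /ʊ/ → [+ATR]; bound reached.
Targets with no active source: positions 4 5 6 7 8 9 10 11 12 13 14 stay [-ATR].

1 2 3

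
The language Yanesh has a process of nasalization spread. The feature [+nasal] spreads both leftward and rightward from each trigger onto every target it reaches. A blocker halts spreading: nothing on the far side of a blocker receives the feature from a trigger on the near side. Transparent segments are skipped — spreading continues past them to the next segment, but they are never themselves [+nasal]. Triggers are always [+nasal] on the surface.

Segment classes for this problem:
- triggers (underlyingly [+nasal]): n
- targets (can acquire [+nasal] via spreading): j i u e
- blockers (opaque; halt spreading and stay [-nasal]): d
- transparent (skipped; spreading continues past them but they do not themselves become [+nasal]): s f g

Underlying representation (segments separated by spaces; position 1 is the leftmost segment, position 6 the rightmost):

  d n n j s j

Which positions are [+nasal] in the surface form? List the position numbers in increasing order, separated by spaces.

2 3 4 6

From /n/ at 2 rightward: 3 /n/ is itself a trigger — this domain ends here.
From /n/ at 2 leftward: 1 /d/ blocks.
From /n/ at 3 rightward: 4 /j/ → [+nasal]; 5 /s/ transparent; 6 /j/ → [+nasal]; word edge.
From /n/ at 3 leftward: 2 /n/ is itself a trigger — this domain ends here.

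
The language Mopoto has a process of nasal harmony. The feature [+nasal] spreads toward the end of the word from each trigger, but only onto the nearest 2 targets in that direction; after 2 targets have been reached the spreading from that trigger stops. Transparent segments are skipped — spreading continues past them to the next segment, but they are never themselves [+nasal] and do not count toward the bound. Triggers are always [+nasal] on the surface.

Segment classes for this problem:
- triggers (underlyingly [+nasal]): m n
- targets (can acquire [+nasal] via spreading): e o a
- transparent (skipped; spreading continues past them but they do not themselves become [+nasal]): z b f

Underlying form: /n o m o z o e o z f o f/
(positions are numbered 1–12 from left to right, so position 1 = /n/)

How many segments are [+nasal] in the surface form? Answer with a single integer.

5

From /n/ at 1 rightward: 2 /o/ → [+nasal]; 3 /m/ is itself a trigger — this domain ends here.
From /m/ at 3 rightward: 4 /o/ → [+nasal]; 5 /z/ transparent; 6 /o/ → [+nasal]; bound reached.
Targets with no active source: positions 7 8 11 stay [-nasal].
[+nasal] positions on the surface: 1 2 3 4 6.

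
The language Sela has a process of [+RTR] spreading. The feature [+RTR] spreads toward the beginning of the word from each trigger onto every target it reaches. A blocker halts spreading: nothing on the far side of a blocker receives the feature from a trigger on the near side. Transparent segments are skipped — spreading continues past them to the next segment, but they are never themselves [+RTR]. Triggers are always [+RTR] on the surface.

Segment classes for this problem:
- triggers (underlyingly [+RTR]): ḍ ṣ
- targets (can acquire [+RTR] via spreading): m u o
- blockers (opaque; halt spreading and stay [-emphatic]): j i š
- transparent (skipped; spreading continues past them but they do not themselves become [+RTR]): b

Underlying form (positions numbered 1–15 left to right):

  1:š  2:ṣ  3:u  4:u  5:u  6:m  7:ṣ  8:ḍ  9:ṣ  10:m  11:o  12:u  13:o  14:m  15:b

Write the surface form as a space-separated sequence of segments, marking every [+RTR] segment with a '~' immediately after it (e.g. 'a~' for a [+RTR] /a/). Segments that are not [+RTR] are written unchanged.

From /ṣ/ at 2 leftward: 1 /š/ blocks.
From /ṣ/ at 7 leftward: 6 /m/ → [+RTR]; 5 /u/ → [+RTR]; 4 /u/ → [+RTR]; 3 /u/ → [+RTR]; 2 /ṣ/ is itself a trigger — this domain ends here.
From /ḍ/ at 8 leftward: 7 /ṣ/ is itself a trigger — this domain ends here.
From /ṣ/ at 9 leftward: 8 /ḍ/ is itself a trigger — this domain ends here.
Targets with no active source: positions 10 11 12 13 14 stay [-emphatic].
[+RTR] positions on the surface: 2 3 4 5 6 7 8 9.

š ṣ~ u~ u~ u~ m~ ṣ~ ḍ~ ṣ~ m o u o m b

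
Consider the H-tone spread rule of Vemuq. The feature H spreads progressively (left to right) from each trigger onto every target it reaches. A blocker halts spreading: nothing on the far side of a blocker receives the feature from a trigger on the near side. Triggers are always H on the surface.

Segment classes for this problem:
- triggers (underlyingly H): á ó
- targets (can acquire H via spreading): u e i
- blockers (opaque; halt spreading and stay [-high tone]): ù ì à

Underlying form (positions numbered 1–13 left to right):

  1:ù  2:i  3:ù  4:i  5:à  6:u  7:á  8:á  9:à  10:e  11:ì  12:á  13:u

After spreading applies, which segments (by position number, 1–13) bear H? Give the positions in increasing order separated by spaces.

From /á/ at 7 rightward: 8 /á/ is itself a trigger — this domain ends here.
From /á/ at 8 rightward: 9 /à/ blocks.
From /á/ at 12 rightward: 13 /u/ → H; word edge.
Targets with no active source: positions 2 4 6 10 stay [-high tone].

7 8 12 13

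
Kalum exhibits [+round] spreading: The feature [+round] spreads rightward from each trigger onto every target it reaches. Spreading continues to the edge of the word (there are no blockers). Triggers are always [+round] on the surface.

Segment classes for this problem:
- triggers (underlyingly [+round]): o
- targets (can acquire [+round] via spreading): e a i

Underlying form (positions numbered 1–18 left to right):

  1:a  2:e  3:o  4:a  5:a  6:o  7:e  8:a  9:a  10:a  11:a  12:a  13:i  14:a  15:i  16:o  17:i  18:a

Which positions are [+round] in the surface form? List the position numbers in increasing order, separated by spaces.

3 4 5 6 7 8 9 10 11 12 13 14 15 16 17 18

From /o/ at 3 rightward: 4 /a/ → [+round]; 5 /a/ → [+round]; 6 /o/ is itself a trigger — this domain ends here.
From /o/ at 6 rightward: 7 /e/ → [+round]; 8 /a/ → [+round]; 9 /a/ → [+round]; 10 /a/ → [+round]; 11 /a/ → [+round]; 12 /a/ → [+round]; 13 /i/ → [+round]; 14 /a/ → [+round]; 15 /i/ → [+round]; 16 /o/ is itself a trigger — this domain ends here.
From /o/ at 16 rightward: 17 /i/ → [+round]; 18 /a/ → [+round]; word edge.
Targets with no active source: positions 1 2 stay [-round].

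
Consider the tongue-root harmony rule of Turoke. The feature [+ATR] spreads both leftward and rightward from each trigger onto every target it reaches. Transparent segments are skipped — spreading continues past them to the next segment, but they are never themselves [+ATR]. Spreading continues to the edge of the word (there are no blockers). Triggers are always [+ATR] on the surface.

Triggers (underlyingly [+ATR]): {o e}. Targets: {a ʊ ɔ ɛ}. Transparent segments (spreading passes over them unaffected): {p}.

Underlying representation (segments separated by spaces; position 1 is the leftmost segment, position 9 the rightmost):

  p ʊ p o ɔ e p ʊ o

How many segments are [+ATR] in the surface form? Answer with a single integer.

6

From /o/ at 4 rightward: 5 /ɔ/ → [+ATR]; 6 /e/ is itself a trigger — this domain ends here.
From /o/ at 4 leftward: 3 /p/ transparent; 2 /ʊ/ → [+ATR]; 1 /p/ transparent; word edge.
From /e/ at 6 rightward: 7 /p/ transparent; 8 /ʊ/ → [+ATR]; 9 /o/ is itself a trigger — this domain ends here.
From /e/ at 6 leftward: 5 /ɔ/ → [+ATR]; 4 /o/ is itself a trigger — this domain ends here.
From /o/ at 9 rightward: word edge.
From /o/ at 9 leftward: 8 /ʊ/ → [+ATR]; 7 /p/ transparent; 6 /e/ is itself a trigger — this domain ends here.
[+ATR] positions on the surface: 2 4 5 6 8 9.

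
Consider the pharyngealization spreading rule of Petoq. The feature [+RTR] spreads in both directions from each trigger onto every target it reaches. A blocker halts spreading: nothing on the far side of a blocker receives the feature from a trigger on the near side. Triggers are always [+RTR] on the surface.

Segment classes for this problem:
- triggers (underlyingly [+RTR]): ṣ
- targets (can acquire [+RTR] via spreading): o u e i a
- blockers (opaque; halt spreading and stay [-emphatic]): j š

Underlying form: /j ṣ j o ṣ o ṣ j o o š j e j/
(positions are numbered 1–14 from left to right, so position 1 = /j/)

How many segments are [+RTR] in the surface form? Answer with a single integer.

From /ṣ/ at 2 rightward: 3 /j/ blocks.
From /ṣ/ at 2 leftward: 1 /j/ blocks.
From /ṣ/ at 5 rightward: 6 /o/ → [+RTR]; 7 /ṣ/ is itself a trigger — this domain ends here.
From /ṣ/ at 5 leftward: 4 /o/ → [+RTR]; 3 /j/ blocks.
From /ṣ/ at 7 rightward: 8 /j/ blocks.
From /ṣ/ at 7 leftward: 6 /o/ → [+RTR]; 5 /ṣ/ is itself a trigger — this domain ends here.
Targets with no active source: positions 9 10 13 stay [-emphatic].
[+RTR] positions on the surface: 2 4 5 6 7.

5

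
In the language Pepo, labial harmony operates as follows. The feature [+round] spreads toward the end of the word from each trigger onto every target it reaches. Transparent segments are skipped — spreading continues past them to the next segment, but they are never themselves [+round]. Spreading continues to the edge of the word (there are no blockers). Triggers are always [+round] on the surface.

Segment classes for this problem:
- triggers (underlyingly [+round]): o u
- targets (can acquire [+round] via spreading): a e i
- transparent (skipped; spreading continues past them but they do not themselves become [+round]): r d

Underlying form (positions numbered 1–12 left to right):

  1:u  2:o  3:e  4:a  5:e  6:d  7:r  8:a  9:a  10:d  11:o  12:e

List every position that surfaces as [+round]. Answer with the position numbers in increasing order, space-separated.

1 2 3 4 5 8 9 11 12

From /u/ at 1 rightward: 2 /o/ is itself a trigger — this domain ends here.
From /o/ at 2 rightward: 3 /e/ → [+round]; 4 /a/ → [+round]; 5 /e/ → [+round]; 6 /d/ transparent; 7 /r/ transparent; 8 /a/ → [+round]; 9 /a/ → [+round]; 10 /d/ transparent; 11 /o/ is itself a trigger — this domain ends here.
From /o/ at 11 rightward: 12 /e/ → [+round]; word edge.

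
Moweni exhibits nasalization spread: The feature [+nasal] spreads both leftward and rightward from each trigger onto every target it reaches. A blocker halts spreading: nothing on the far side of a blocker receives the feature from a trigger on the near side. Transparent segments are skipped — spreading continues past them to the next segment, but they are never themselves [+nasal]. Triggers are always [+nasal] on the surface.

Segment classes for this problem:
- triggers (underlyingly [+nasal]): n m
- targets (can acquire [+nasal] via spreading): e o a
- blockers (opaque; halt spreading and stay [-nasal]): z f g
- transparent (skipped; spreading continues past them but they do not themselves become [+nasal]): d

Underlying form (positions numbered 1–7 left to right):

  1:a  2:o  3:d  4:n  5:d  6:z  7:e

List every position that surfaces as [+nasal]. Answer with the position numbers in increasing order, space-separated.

From /n/ at 4 rightward: 5 /d/ transparent; 6 /z/ blocks.
From /n/ at 4 leftward: 3 /d/ transparent; 2 /o/ → [+nasal]; 1 /a/ → [+nasal]; word edge.
Target with no active source: position 7 stays [-nasal].

1 2 4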